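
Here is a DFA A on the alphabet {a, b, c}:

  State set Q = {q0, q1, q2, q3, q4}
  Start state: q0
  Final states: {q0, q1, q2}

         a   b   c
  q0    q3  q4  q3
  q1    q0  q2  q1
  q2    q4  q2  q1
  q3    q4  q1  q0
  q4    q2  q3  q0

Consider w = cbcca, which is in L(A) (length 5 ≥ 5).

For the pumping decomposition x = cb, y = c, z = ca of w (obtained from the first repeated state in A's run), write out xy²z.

cbccca

xy^2z = cb·c·c·ca = cbccca.
Reading y = c takes A from q1 back to q1, so after x·y·y the machine is still in q1, and z then leads to the accepting state q0. Hence cbccca ∈ L(A).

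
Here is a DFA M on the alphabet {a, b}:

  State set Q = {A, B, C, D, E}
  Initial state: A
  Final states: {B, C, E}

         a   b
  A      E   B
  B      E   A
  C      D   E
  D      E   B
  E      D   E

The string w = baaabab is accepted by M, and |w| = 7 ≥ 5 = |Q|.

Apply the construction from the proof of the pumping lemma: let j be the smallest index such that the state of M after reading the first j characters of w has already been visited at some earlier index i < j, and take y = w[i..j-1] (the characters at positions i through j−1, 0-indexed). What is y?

Run of M on w = b a a a b a b:
  step 0: A  (start)
  step 1: B  (read b: A→B)
  step 2: E  (read a: B→E)
  step 3: D  (read a: E→D)
  step 4: E  (read a: D→E)   ← first repeat (E seen earlier)
  step 5: E  (read b: E→E)
  step 6: D  (read a: E→D)
  step 7: B  (read b: D→B)

So i = 2, j = 4, giving x = w[0:2] = ba, y = w[2:4] = aa, z = w[4:7] = bab.
Check: |xy| = 4 ≤ 5 and |y| = 2 ≥ 1. Reading y takes M from E back to E, so every xyⁱz is accepted.
Since M has 5 states, any run of length ≥ 5 visits 5+1 states, so by pigeonhole some state repeats within the first 5 steps — that repeat gives the pumpable loop.

aa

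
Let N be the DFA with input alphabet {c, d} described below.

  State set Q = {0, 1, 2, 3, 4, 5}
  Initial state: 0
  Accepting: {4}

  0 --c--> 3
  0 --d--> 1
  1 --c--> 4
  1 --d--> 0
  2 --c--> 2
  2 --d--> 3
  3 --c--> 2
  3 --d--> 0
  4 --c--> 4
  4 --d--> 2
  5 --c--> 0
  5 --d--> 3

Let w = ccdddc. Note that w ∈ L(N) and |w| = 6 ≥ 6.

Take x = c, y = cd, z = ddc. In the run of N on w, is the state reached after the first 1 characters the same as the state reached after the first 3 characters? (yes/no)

yes

Run of N on the first 3 characters of w = c c d:
  step 0: 0  (start)
  step 1: 3  (read c: 0→3)
  step 2: 2  (read c: 3→2)
  step 3: 3  (read d: 2→3)

After x (step 1): 3. After xy (step 3): 3.
They match, so y = cd drives N around a cycle from 3 back to itself; pumping y any number of times keeps N in 3 before reading z, and xyⁱz ∈ L(N) for every i ≥ 0.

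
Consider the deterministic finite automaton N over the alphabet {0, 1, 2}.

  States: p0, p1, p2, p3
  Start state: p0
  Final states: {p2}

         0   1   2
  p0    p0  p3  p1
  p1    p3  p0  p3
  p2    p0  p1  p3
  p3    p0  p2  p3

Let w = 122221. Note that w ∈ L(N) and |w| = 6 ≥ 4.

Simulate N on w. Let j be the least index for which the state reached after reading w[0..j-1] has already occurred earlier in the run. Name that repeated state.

Run of N on w = 1 2 2 2 2 1:
  step 0: p0  (start)
  step 1: p3  (read 1: p0→p3)
  step 2: p3  (read 2: p3→p3)   ← first repeat (p3 seen earlier)
  step 3: p3  (read 2: p3→p3)
  step 4: p3  (read 2: p3→p3)
  step 5: p3  (read 2: p3→p3)
  step 6: p2  (read 1: p3→p2)

The earliest repeat is at step j = 2: N is in p3, which it already visited at step i = 1.
Pumping length from the standard proof: p = 4 (the number of states). The repeated state found above gives |xy| = j ≤ 4 and |y| = j − i ≥ 1.

p3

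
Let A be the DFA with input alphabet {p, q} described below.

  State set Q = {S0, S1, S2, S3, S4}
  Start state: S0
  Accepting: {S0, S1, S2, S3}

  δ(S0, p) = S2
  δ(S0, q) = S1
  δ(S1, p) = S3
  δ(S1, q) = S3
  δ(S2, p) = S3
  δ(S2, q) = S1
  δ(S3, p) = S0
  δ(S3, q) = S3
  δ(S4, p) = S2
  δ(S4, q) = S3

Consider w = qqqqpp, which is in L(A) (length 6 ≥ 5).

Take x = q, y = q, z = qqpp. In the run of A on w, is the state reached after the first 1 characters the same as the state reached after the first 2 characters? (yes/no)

Run of A on the first 2 characters of w = q q:
  step 0: S0  (start)
  step 1: S1  (read q: S0→S1)
  step 2: S3  (read q: S1→S3)

After x (step 1): S1. After xy (step 2): S3.
They differ (S1 ≠ S3), so y is not a cycle from the state after x; this split is not the one the pumping-lemma construction produces, and pumping y need not keep the string in L(A).

no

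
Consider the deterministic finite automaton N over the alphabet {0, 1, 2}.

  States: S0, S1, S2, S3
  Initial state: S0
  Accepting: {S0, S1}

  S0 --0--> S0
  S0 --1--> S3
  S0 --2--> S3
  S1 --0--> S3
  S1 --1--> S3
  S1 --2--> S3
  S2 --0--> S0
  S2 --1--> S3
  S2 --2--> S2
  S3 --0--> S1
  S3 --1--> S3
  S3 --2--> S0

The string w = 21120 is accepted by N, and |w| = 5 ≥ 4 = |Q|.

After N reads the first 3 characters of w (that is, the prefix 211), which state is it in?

State sequence: S0 -2-> S3 -1-> S3 -1-> S3

After reading 3 characters, N is in state S3.
(This kind of state-tracing is the core of the pumping-lemma construction: with 4 states, pigeonhole forces a repeat within the first 4 steps.)

S3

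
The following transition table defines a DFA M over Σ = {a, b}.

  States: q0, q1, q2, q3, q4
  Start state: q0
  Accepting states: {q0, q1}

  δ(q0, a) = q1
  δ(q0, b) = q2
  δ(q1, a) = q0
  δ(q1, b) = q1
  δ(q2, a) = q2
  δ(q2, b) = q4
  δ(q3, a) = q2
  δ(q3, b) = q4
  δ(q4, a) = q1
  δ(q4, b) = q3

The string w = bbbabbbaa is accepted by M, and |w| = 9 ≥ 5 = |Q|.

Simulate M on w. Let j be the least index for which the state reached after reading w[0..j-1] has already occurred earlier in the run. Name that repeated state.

q2

Run of M on w = b b b a b b b a a:
  step 0: q0  (start)
  step 1: q2  (read b: q0→q2)
  step 2: q4  (read b: q2→q4)
  step 3: q3  (read b: q4→q3)
  step 4: q2  (read a: q3→q2)   ← first repeat (q2 seen earlier)
  step 5: q4  (read b: q2→q4)
  step 6: q3  (read b: q4→q3)
  step 7: q4  (read b: q3→q4)
  step 8: q1  (read a: q4→q1)
  step 9: q0  (read a: q1→q0)

The earliest repeat is at step j = 4: M is in q2, which it already visited at step i = 1.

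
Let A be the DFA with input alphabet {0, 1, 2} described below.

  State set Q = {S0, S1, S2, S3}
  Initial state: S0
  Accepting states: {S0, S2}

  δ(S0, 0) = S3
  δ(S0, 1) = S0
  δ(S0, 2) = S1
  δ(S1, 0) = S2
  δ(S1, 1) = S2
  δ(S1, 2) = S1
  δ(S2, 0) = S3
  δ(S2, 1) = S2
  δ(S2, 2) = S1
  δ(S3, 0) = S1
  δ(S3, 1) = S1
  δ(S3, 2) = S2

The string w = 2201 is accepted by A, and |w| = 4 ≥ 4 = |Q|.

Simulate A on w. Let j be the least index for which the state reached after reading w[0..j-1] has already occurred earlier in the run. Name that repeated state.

S1

State sequence: S0 -2-> S1 -2-> S1 -0-> S2 -1-> S2
First repeat at step 2: S1 was already visited.

The earliest repeat is at step j = 2: A is in S1, which it already visited at step i = 1.
The DFA has 4 states, so the proof of the pumping lemma guarantees a repeated state among the first 4+1 visited; the segment between the two visits is the pumpable y.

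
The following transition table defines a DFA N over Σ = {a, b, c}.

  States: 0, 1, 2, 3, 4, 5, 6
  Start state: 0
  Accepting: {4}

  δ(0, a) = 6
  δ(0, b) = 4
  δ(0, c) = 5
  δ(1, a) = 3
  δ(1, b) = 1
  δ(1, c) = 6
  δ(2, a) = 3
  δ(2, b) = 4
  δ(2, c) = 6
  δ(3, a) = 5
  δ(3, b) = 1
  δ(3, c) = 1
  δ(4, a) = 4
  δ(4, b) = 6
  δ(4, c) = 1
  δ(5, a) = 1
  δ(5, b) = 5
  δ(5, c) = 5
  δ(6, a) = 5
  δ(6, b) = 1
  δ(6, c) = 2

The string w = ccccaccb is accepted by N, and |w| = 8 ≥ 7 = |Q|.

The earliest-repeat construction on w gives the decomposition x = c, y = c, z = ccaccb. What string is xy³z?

ccccccaccb

xy^3z = c·c·c·c·ccaccb = ccccccaccb.
Reading y = c takes N from 5 back to 5, so after x·y·y·y the machine is still in 5, and z then leads to the accepting state 4. Hence ccccccaccb ∈ L(N).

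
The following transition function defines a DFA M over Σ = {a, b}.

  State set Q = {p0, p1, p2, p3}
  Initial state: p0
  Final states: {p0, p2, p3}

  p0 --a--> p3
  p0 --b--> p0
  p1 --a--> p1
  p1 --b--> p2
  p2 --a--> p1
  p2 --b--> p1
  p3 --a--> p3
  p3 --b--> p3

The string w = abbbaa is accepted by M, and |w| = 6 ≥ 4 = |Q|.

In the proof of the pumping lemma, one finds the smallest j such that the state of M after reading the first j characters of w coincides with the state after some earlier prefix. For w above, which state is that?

Run of M on w = a b b b a a:
  step 0: p0  (start)
  step 1: p3  (read a: p0→p3)
  step 2: p3  (read b: p3→p3)   ← first repeat (p3 seen earlier)
  step 3: p3  (read b: p3→p3)
  step 4: p3  (read b: p3→p3)
  step 5: p3  (read a: p3→p3)
  step 6: p3  (read a: p3→p3)

The earliest repeat is at step j = 2: M is in p3, which it already visited at step i = 1.
With |Q| = 4, pigeonhole forces a state repeat no later than step 4; the substring read between the first and second visits to that state can be pumped.

p3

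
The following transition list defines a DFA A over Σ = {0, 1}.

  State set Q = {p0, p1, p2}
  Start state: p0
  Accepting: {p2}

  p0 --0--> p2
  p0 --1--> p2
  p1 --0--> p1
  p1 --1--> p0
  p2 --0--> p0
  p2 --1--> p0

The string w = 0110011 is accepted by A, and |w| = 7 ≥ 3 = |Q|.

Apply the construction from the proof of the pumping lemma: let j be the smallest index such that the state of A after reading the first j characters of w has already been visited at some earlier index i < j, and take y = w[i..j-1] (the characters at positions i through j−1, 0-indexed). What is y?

Run of A on w = 0 1 1 0 0 1 1:
  step 0: p0  (start)
  step 1: p2  (read 0: p0→p2)
  step 2: p0  (read 1: p2→p0)   ← first repeat (p0 seen earlier)
  step 3: p2  (read 1: p0→p2)
  step 4: p0  (read 0: p2→p0)
  step 5: p2  (read 0: p0→p2)
  step 6: p0  (read 1: p2→p0)
  step 7: p2  (read 1: p0→p2)

So i = 0, j = 2, giving x = w[0:0] = ε, y = w[0:2] = 01, z = w[2:7] = 10011.
Check: |xy| = 2 ≤ 3 and |y| = 2 ≥ 1. Reading y takes A from p0 back to p0, so every xyⁱz is accepted.

01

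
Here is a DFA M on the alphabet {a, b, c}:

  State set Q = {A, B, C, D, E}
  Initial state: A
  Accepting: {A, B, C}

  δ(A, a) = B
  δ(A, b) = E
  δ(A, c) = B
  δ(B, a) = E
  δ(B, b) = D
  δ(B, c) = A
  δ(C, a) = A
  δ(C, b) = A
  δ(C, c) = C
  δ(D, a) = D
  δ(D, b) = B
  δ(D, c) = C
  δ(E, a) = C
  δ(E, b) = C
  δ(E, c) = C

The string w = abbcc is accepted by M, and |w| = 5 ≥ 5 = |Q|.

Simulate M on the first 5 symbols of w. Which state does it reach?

B

State sequence: A -a-> B -b-> D -b-> B -c-> A -c-> B

After reading 5 characters, M is in state B.
(This kind of state-tracing is the core of the pumping-lemma construction: with 5 states, pigeonhole forces a repeat within the first 5 steps.)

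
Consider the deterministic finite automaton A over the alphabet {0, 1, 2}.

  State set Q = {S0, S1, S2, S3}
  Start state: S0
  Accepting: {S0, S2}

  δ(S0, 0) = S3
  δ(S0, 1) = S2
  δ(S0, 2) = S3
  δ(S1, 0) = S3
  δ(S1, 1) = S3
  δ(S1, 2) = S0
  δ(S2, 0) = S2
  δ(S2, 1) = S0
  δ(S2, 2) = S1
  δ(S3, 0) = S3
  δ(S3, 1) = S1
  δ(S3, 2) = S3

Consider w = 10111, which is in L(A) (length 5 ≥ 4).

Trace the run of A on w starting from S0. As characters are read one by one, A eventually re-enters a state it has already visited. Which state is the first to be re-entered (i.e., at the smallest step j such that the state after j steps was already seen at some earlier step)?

S2

Run of A on w = 1 0 1 1 1:
  step 0: S0  (start)
  step 1: S2  (read 1: S0→S2)
  step 2: S2  (read 0: S2→S2)   ← first repeat (S2 seen earlier)
  step 3: S0  (read 1: S2→S0)
  step 4: S2  (read 1: S0→S2)
  step 5: S0  (read 1: S2→S0)

The earliest repeat is at step j = 2: A is in S2, which it already visited at step i = 1.
Pumping length from the standard proof: p = 4 (the number of states). The repeated state found above gives |xy| = j ≤ 4 and |y| = j − i ≥ 1.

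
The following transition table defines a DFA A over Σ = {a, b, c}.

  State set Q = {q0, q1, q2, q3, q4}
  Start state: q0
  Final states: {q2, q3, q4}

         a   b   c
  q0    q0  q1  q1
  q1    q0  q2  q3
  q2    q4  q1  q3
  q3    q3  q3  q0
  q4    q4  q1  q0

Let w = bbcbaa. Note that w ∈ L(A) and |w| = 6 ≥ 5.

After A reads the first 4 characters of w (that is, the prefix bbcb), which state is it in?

q3

State sequence: q0 -b-> q1 -b-> q2 -c-> q3 -b-> q3

After reading 4 characters, A is in state q3.
(This kind of state-tracing is the core of the pumping-lemma construction: with 5 states, pigeonhole forces a repeat within the first 5 steps.)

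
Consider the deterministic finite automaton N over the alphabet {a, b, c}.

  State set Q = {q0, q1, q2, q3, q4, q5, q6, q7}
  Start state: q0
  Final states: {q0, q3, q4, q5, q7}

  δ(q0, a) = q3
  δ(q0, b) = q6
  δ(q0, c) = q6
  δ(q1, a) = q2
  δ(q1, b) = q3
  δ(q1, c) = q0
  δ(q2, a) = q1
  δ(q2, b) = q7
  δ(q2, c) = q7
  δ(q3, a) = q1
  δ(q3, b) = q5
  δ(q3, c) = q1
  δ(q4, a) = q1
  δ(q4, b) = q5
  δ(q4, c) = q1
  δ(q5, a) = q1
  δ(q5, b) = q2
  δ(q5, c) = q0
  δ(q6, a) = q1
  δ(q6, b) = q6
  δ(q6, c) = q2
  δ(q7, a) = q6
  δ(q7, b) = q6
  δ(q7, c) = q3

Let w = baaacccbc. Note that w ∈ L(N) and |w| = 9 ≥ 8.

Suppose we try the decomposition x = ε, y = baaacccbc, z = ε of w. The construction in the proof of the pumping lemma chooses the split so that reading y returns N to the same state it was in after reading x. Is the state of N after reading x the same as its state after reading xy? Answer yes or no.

no

Run of N on the first 9 characters of w = b a a a c c c b c:
  step 0: q0  (start)
  step 1: q6  (read b: q0→q6)
  step 2: q1  (read a: q6→q1)
  step 3: q2  (read a: q1→q2)
  step 4: q1  (read a: q2→q1)
  step 5: q0  (read c: q1→q0)
  step 6: q6  (read c: q0→q6)
  step 7: q2  (read c: q6→q2)
  step 8: q7  (read b: q2→q7)
  step 9: q3  (read c: q7→q3)

After x (step 0): q0. After xy (step 9): q3.
They differ (q0 ≠ q3), so y is not a cycle from the state after x; this split is not the one the pumping-lemma construction produces, and pumping y need not keep the string in L(N).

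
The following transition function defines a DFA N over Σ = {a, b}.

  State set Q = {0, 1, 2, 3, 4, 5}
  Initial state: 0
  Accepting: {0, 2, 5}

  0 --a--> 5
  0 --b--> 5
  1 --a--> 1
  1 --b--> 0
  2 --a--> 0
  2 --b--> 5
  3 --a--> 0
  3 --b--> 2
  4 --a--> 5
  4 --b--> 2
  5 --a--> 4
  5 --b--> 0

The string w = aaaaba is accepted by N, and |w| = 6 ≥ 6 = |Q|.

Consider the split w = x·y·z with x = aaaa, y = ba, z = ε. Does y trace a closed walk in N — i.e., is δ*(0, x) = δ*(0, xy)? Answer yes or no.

no

State sequence: 0 -a-> 5 -a-> 4 -a-> 5 -a-> 4 -b-> 2 -a-> 0

After x (step 4): 4. After xy (step 6): 0.
They differ (4 ≠ 0), so y is not a cycle from the state after x; this split is not the one the pumping-lemma construction produces, and pumping y need not keep the string in L(N).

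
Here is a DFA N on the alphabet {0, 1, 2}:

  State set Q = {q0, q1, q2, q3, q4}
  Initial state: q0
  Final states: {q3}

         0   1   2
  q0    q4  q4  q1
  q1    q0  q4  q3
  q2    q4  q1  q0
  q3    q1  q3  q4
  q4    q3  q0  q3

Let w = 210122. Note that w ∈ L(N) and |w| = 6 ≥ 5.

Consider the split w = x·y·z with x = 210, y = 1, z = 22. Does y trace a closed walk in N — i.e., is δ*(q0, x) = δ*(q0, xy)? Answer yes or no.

Run of N on the first 4 characters of w = 2 1 0 1:
  step 0: q0  (start)
  step 1: q1  (read 2: q0→q1)
  step 2: q4  (read 1: q1→q4)
  step 3: q3  (read 0: q4→q3)
  step 4: q3  (read 1: q3→q3)

After x (step 3): q3. After xy (step 4): q3.
They match, so y = 1 drives N around a cycle from q3 back to itself; pumping y any number of times keeps N in q3 before reading z, and xyⁱz ∈ L(N) for every i ≥ 0.

yes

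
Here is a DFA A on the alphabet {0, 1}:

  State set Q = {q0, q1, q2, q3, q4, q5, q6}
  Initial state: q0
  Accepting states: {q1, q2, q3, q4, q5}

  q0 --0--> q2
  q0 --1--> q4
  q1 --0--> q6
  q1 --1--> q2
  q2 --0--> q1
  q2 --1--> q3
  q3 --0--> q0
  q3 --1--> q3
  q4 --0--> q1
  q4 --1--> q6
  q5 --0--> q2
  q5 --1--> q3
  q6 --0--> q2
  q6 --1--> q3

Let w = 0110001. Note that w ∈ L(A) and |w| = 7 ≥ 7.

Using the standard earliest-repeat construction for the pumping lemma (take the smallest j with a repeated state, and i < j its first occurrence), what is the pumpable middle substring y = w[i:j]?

1

Run of A on w = 0 1 1 0 0 0 1:
  step 0: q0  (start)
  step 1: q2  (read 0: q0→q2)
  step 2: q3  (read 1: q2→q3)
  step 3: q3  (read 1: q3→q3)   ← first repeat (q3 seen earlier)
  step 4: q0  (read 0: q3→q0)
  step 5: q2  (read 0: q0→q2)
  step 6: q1  (read 0: q2→q1)
  step 7: q2  (read 1: q1→q2)

So i = 2, j = 3, giving x = w[0:2] = 01, y = w[2:3] = 1, z = w[3:7] = 0001.
Check: |xy| = 3 ≤ 7 and |y| = 1 ≥ 1. Reading y takes A from q3 back to q3, so every xyⁱz is accepted.
With |Q| = 7, pigeonhole forces a state repeat no later than step 7; the substring read between the first and second visits to that state can be pumped.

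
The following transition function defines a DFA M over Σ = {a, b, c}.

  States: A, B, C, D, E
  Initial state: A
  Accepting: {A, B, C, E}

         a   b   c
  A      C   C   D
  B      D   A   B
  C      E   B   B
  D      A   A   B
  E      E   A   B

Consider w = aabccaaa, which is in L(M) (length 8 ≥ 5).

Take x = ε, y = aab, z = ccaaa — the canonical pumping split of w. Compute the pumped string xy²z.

xy^2z = ε·aab·aab·ccaaa = aabaabccaaa.
Reading y = aab takes M from A back to A, so after x·y·y the machine is still in A, and z then leads to the accepting state C. Hence aabaabccaaa ∈ L(M).

aabaabccaaa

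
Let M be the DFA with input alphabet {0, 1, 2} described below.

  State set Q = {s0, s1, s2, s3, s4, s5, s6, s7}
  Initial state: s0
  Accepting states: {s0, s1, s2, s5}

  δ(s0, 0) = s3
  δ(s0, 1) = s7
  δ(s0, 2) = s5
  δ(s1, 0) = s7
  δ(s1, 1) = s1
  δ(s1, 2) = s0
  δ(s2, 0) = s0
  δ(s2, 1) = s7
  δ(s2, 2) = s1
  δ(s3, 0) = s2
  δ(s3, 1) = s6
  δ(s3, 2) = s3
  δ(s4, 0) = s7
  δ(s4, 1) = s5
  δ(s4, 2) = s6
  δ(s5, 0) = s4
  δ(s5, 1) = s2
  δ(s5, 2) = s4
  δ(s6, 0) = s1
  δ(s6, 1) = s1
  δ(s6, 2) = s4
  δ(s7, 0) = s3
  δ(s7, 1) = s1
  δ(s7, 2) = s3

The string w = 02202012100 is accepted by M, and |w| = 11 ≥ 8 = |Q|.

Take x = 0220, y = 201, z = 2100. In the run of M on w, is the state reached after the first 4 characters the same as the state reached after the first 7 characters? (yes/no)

no

Run of M on the first 7 characters of w = 0 2 2 0 2 0 1:
  step 0: s0  (start)
  step 1: s3  (read 0: s0→s3)
  step 2: s3  (read 2: s3→s3)
  step 3: s3  (read 2: s3→s3)
  step 4: s2  (read 0: s3→s2)
  step 5: s1  (read 2: s2→s1)
  step 6: s7  (read 0: s1→s7)
  step 7: s1  (read 1: s7→s1)

After x (step 4): s2. After xy (step 7): s1.
They differ (s2 ≠ s1), so y is not a cycle from the state after x; this split is not the one the pumping-lemma construction produces, and pumping y need not keep the string in L(M).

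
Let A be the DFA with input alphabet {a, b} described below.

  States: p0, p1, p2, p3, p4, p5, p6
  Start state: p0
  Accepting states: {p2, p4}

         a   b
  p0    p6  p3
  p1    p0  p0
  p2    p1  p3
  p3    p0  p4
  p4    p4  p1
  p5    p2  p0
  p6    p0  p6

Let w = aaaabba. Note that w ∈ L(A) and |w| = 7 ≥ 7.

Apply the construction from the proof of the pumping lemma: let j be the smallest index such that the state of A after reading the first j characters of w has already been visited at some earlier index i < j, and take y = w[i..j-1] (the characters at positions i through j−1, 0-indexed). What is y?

aa

State sequence: p0 -a-> p6 -a-> p0 -a-> p6 -a-> p0 -b-> p3 -b-> p4 -a-> p4
First repeat at step 2: p0 was already visited.

So i = 0, j = 2, giving x = w[0:0] = ε, y = w[0:2] = aa, z = w[2:7] = aabba.
Check: |xy| = 2 ≤ 7 and |y| = 2 ≥ 1. Reading y takes A from p0 back to p0, so every xyⁱz is accepted.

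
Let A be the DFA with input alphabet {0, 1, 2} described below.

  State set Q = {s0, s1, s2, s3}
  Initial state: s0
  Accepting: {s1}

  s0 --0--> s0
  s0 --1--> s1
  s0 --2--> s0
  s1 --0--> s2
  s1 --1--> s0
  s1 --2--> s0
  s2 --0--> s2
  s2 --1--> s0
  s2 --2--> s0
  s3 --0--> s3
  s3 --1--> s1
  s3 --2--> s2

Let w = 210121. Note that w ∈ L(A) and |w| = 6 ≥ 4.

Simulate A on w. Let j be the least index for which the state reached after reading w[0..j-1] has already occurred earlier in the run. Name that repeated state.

State sequence: s0 -2-> s0 -1-> s1 -0-> s2 -1-> s0 -2-> s0 -1-> s1
First repeat at step 1: s0 was already visited.

The earliest repeat is at step j = 1: A is in s0, which it already visited at step i = 0.

s0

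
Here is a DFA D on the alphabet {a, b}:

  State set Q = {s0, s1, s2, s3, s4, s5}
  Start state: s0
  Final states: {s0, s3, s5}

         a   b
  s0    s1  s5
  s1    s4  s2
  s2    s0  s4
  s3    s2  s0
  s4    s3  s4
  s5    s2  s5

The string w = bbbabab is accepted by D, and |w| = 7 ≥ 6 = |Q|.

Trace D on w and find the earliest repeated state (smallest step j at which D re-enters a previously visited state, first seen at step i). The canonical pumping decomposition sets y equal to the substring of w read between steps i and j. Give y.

State sequence: s0 -b-> s5 -b-> s5 -b-> s5 -a-> s2 -b-> s4 -a-> s3 -b-> s0
First repeat at step 2: s5 was already visited.

So i = 1, j = 2, giving x = w[0:1] = b, y = w[1:2] = b, z = w[2:7] = babab.
Check: |xy| = 2 ≤ 6 and |y| = 1 ≥ 1. Reading y takes D from s5 back to s5, so every xyⁱz is accepted.
Since D has 6 states, any run of length ≥ 6 visits 6+1 states, so by pigeonhole some state repeats within the first 6 steps — that repeat gives the pumpable loop.

b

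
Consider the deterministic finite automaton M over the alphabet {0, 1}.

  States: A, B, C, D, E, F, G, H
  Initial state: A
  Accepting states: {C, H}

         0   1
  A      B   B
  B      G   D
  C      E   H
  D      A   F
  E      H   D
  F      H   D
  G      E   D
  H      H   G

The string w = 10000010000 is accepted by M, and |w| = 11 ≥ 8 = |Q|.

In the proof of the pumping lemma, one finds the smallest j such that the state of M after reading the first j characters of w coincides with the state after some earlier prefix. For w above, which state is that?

H

State sequence: A -1-> B -0-> G -0-> E -0-> H -0-> H -0-> H -1-> G -0-> E -0-> H -0-> H -0-> H
First repeat at step 5: H was already visited.

The earliest repeat is at step j = 5: M is in H, which it already visited at step i = 4.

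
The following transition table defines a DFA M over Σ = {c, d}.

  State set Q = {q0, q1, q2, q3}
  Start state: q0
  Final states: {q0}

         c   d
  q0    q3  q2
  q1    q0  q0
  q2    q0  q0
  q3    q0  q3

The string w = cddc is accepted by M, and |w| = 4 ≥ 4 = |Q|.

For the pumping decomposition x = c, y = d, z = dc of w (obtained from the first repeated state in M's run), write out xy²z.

cdddc

xy^2z = c·d·d·dc = cdddc.
Reading y = d takes M from q3 back to q3, so after x·y·y the machine is still in q3, and z then leads to the accepting state q0. Hence cdddc ∈ L(M).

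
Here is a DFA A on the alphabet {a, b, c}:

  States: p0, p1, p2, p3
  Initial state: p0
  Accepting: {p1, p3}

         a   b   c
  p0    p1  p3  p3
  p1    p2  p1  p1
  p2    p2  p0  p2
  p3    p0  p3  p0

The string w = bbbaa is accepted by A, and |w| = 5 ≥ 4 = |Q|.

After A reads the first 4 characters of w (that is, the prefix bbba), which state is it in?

Run of A on the first 4 characters of w = b b b a:
  step 0: p0  (start)
  step 1: p3  (read b: p0→p3)
  step 2: p3  (read b: p3→p3)
  step 3: p3  (read b: p3→p3)
  step 4: p0  (read a: p3→p0)

After reading 4 characters, A is in state p0.

p0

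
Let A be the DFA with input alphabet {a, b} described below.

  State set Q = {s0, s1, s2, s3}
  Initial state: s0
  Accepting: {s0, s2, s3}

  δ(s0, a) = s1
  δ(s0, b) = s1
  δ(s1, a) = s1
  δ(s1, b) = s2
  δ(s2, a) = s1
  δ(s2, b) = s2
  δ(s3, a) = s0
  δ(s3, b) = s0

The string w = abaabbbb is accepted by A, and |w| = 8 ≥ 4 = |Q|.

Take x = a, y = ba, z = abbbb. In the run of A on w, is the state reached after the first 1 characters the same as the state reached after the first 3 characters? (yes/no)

yes

State sequence: s0 -a-> s1 -b-> s2 -a-> s1

After x (step 1): s1. After xy (step 3): s1.
They match, so y = ba drives A around a cycle from s1 back to itself; pumping y any number of times keeps A in s1 before reading z, and xyⁱz ∈ L(A) for every i ≥ 0.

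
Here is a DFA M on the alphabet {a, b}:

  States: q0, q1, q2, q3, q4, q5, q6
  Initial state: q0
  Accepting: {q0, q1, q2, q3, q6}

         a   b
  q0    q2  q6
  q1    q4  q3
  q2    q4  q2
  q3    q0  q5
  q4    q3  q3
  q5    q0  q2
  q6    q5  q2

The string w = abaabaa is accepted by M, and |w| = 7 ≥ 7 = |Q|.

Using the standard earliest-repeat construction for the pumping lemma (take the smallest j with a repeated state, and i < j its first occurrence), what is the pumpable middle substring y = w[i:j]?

b

Run of M on w = a b a a b a a:
  step 0: q0  (start)
  step 1: q2  (read a: q0→q2)
  step 2: q2  (read b: q2→q2)   ← first repeat (q2 seen earlier)
  step 3: q4  (read a: q2→q4)
  step 4: q3  (read a: q4→q3)
  step 5: q5  (read b: q3→q5)
  step 6: q0  (read a: q5→q0)
  step 7: q2  (read a: q0→q2)

So i = 1, j = 2, giving x = w[0:1] = a, y = w[1:2] = b, z = w[2:7] = aabaa.
Check: |xy| = 2 ≤ 7 and |y| = 1 ≥ 1. Reading y takes M from q2 back to q2, so every xyⁱz is accepted.
Since M has 7 states, any run of length ≥ 7 visits 7+1 states, so by pigeonhole some state repeats within the first 7 steps — that repeat gives the pumpable loop.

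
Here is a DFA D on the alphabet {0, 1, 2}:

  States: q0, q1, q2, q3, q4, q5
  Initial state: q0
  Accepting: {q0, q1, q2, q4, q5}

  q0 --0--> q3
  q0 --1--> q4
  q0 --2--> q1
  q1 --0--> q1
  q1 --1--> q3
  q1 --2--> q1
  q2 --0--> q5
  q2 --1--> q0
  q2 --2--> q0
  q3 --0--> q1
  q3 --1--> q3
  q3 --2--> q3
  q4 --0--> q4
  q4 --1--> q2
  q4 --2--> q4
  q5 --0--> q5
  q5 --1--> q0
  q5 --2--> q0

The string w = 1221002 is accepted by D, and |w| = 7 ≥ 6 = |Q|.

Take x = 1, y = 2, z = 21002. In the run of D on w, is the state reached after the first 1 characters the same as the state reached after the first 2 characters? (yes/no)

State sequence: q0 -1-> q4 -2-> q4

After x (step 1): q4. After xy (step 2): q4.
They match, so y = 2 drives D around a cycle from q4 back to itself; pumping y any number of times keeps D in q4 before reading z, and xyⁱz ∈ L(D) for every i ≥ 0.

yes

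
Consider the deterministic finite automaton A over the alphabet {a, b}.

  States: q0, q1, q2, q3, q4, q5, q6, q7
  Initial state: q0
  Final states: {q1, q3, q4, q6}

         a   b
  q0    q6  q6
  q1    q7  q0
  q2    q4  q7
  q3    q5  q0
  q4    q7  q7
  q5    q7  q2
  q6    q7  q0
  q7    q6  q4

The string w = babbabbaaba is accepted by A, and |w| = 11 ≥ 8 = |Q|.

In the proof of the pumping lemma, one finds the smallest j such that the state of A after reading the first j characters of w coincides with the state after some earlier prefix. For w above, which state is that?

Run of A on w = b a b b a b b a a b a:
  step 0: q0  (start)
  step 1: q6  (read b: q0→q6)
  step 2: q7  (read a: q6→q7)
  step 3: q4  (read b: q7→q4)
  step 4: q7  (read b: q4→q7)   ← first repeat (q7 seen earlier)
  step 5: q6  (read a: q7→q6)
  step 6: q0  (read b: q6→q0)
  step 7: q6  (read b: q0→q6)
  step 8: q7  (read a: q6→q7)
  step 9: q6  (read a: q7→q6)
  step 10: q0  (read b: q6→q0)
  step 11: q6  (read a: q0→q6)

The earliest repeat is at step j = 4: A is in q7, which it already visited at step i = 2.

q7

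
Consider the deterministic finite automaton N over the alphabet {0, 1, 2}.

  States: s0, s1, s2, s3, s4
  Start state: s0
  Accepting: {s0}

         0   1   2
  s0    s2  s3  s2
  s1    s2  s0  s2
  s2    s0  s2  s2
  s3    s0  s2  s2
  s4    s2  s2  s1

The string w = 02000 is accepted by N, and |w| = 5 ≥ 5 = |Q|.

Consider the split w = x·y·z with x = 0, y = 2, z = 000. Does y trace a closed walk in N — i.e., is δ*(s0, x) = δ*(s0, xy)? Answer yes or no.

yes

Run of N on the first 2 characters of w = 0 2:
  step 0: s0  (start)
  step 1: s2  (read 0: s0→s2)
  step 2: s2  (read 2: s2→s2)

After x (step 1): s2. After xy (step 2): s2.
They match, so y = 2 drives N around a cycle from s2 back to itself; pumping y any number of times keeps N in s2 before reading z, and xyⁱz ∈ L(N) for every i ≥ 0.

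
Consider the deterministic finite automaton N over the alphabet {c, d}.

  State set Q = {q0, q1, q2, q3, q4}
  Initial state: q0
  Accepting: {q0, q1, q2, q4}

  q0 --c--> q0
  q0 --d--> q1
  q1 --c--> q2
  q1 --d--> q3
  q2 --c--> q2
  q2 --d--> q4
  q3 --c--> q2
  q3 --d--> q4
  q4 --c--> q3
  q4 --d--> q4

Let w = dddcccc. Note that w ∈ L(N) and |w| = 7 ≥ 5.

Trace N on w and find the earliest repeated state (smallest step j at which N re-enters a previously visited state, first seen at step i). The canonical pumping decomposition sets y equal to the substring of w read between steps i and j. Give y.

State sequence: q0 -d-> q1 -d-> q3 -d-> q4 -c-> q3 -c-> q2 -c-> q2 -c-> q2
First repeat at step 4: q3 was already visited.

So i = 2, j = 4, giving x = w[0:2] = dd, y = w[2:4] = dc, z = w[4:7] = ccc.
Check: |xy| = 4 ≤ 5 and |y| = 2 ≥ 1. Reading y takes N from q3 back to q3, so every xyⁱz is accepted.
The DFA has 5 states, so the proof of the pumping lemma guarantees a repeated state among the first 5+1 visited; the segment between the two visits is the pumpable y.

dc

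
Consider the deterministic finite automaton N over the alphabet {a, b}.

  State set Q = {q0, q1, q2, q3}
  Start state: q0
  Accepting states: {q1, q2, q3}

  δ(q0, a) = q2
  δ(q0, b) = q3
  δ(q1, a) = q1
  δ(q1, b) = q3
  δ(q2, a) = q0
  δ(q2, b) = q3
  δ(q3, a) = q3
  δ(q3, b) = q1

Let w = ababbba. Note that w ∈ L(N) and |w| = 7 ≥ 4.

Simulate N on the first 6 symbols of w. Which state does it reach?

Run of N on the first 6 characters of w = a b a b b b:
  step 0: q0  (start)
  step 1: q2  (read a: q0→q2)
  step 2: q3  (read b: q2→q3)
  step 3: q3  (read a: q3→q3)
  step 4: q1  (read b: q3→q1)
  step 5: q3  (read b: q1→q3)
  step 6: q1  (read b: q3→q1)

After reading 6 characters, N is in state q1.

q1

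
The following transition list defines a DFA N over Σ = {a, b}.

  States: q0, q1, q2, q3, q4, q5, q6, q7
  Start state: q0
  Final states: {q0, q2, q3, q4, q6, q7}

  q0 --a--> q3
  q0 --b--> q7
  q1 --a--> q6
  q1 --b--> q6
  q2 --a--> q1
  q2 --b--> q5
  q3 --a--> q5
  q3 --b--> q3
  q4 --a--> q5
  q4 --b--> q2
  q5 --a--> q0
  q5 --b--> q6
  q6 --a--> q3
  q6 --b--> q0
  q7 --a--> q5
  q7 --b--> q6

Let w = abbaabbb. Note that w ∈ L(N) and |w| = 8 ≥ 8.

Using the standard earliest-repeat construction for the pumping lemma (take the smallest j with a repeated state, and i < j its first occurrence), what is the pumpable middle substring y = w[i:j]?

State sequence: q0 -a-> q3 -b-> q3 -b-> q3 -a-> q5 -a-> q0 -b-> q7 -b-> q6 -b-> q0
First repeat at step 2: q3 was already visited.

So i = 1, j = 2, giving x = w[0:1] = a, y = w[1:2] = b, z = w[2:8] = baabbb.
Check: |xy| = 2 ≤ 8 and |y| = 1 ≥ 1. Reading y takes N from q3 back to q3, so every xyⁱz is accepted.

b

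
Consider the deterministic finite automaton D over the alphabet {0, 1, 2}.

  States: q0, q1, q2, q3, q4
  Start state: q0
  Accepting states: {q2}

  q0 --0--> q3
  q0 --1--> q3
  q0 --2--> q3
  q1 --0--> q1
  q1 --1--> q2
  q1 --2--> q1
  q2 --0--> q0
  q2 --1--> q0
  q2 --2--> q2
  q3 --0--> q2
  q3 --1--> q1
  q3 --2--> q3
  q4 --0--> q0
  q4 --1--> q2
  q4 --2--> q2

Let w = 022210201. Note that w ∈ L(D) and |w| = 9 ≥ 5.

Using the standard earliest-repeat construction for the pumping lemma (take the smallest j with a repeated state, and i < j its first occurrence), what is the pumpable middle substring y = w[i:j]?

State sequence: q0 -0-> q3 -2-> q3 -2-> q3 -2-> q3 -1-> q1 -0-> q1 -2-> q1 -0-> q1 -1-> q2
First repeat at step 2: q3 was already visited.

So i = 1, j = 2, giving x = w[0:1] = 0, y = w[1:2] = 2, z = w[2:9] = 2210201.
Check: |xy| = 2 ≤ 5 and |y| = 1 ≥ 1. Reading y takes D from q3 back to q3, so every xyⁱz is accepted.

2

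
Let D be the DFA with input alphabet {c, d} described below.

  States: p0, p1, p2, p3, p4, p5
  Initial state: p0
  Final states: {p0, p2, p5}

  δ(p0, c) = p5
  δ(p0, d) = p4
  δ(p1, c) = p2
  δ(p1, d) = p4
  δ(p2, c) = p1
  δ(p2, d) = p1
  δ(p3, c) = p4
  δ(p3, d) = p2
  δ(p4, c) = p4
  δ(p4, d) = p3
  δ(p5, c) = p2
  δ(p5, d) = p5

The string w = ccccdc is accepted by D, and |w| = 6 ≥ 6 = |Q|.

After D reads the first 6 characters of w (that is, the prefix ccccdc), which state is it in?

Run of D on the first 6 characters of w = c c c c d c:
  step 0: p0  (start)
  step 1: p5  (read c: p0→p5)
  step 2: p2  (read c: p5→p2)
  step 3: p1  (read c: p2→p1)
  step 4: p2  (read c: p1→p2)
  step 5: p1  (read d: p2→p1)
  step 6: p2  (read c: p1→p2)

After reading 6 characters, D is in state p2.

p2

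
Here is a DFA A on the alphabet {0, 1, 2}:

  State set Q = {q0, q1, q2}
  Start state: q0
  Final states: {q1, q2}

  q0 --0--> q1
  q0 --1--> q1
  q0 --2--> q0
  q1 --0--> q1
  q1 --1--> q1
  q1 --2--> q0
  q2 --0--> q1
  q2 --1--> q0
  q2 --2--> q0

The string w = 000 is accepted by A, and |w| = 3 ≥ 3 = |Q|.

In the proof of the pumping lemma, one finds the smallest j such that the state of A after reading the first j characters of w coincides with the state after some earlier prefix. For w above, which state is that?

State sequence: q0 -0-> q1 -0-> q1 -0-> q1
First repeat at step 2: q1 was already visited.

The earliest repeat is at step j = 2: A is in q1, which it already visited at step i = 1.

q1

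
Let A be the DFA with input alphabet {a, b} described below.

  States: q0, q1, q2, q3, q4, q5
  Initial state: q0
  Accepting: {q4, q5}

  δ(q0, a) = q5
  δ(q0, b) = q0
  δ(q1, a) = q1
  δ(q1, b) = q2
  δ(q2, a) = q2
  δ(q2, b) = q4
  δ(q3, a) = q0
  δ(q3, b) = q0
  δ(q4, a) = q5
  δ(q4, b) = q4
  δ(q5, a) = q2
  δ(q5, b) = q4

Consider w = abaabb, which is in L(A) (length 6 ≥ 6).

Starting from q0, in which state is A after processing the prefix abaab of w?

q4

State sequence: q0 -a-> q5 -b-> q4 -a-> q5 -a-> q2 -b-> q4

After reading 5 characters, A is in state q4.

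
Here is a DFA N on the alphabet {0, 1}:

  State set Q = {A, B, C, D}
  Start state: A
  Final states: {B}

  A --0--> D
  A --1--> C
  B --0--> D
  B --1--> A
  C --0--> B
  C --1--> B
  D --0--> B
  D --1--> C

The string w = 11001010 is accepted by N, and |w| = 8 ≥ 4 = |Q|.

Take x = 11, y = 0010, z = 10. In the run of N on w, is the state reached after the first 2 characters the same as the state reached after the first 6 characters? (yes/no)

no

State sequence: A -1-> C -1-> B -0-> D -0-> B -1-> A -0-> D

After x (step 2): B. After xy (step 6): D.
They differ (B ≠ D), so y is not a cycle from the state after x; this split is not the one the pumping-lemma construction produces, and pumping y need not keep the string in L(N).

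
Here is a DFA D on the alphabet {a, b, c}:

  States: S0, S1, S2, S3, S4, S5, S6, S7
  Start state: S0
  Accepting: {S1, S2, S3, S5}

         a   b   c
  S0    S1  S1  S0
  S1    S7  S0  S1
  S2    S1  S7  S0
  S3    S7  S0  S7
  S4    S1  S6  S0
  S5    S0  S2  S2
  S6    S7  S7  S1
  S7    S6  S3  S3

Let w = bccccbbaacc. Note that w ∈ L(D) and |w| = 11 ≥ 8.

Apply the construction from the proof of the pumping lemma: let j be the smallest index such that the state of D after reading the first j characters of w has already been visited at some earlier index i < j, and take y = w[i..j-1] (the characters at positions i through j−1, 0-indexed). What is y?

c

State sequence: S0 -b-> S1 -c-> S1 -c-> S1 -c-> S1 -c-> S1 -b-> S0 -b-> S1 -a-> S7 -a-> S6 -c-> S1 -c-> S1
First repeat at step 2: S1 was already visited.

So i = 1, j = 2, giving x = w[0:1] = b, y = w[1:2] = c, z = w[2:11] = cccbbaacc.
Check: |xy| = 2 ≤ 8 and |y| = 1 ≥ 1. Reading y takes D from S1 back to S1, so every xyⁱz is accepted.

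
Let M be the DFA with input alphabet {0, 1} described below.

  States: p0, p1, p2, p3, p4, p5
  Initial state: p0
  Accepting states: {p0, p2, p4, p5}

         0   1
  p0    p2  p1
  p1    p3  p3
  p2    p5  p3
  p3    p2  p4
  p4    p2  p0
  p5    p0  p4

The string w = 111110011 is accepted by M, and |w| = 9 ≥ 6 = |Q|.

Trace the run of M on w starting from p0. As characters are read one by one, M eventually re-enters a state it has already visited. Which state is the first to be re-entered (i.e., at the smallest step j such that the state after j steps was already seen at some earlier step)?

Run of M on w = 1 1 1 1 1 0 0 1 1:
  step 0: p0  (start)
  step 1: p1  (read 1: p0→p1)
  step 2: p3  (read 1: p1→p3)
  step 3: p4  (read 1: p3→p4)
  step 4: p0  (read 1: p4→p0)   ← first repeat (p0 seen earlier)
  step 5: p1  (read 1: p0→p1)
  step 6: p3  (read 0: p1→p3)
  step 7: p2  (read 0: p3→p2)
  step 8: p3  (read 1: p2→p3)
  step 9: p4  (read 1: p3→p4)

The earliest repeat is at step j = 4: M is in p0, which it already visited at step i = 0.
Pumping length from the standard proof: p = 6 (the number of states). The repeated state found above gives |xy| = j ≤ 6 and |y| = j − i ≥ 1.

p0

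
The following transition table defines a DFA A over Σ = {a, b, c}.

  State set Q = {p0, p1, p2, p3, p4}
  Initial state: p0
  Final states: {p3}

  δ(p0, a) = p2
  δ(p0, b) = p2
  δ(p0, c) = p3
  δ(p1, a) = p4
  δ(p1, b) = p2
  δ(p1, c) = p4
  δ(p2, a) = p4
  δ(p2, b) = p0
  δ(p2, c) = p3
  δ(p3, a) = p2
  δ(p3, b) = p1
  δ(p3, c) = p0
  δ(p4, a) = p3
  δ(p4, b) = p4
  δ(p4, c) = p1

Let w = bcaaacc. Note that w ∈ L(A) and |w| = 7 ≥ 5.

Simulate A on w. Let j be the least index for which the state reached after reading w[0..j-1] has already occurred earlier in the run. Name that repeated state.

p2

Run of A on w = b c a a a c c:
  step 0: p0  (start)
  step 1: p2  (read b: p0→p2)
  step 2: p3  (read c: p2→p3)
  step 3: p2  (read a: p3→p2)   ← first repeat (p2 seen earlier)
  step 4: p4  (read a: p2→p4)
  step 5: p3  (read a: p4→p3)
  step 6: p0  (read c: p3→p0)
  step 7: p3  (read c: p0→p3)

The earliest repeat is at step j = 3: A is in p2, which it already visited at step i = 1.
The DFA has 5 states, so the proof of the pumping lemma guarantees a repeated state among the first 5+1 visited; the segment between the two visits is the pumpable y.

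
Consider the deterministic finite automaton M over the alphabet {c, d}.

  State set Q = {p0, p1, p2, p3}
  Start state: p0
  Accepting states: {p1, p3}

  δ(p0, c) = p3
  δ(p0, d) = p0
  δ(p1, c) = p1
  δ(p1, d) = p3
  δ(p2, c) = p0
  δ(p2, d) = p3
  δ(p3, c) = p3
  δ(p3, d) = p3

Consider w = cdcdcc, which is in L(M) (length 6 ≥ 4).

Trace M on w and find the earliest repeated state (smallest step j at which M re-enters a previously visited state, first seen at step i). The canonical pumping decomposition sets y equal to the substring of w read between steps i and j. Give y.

d

Run of M on w = c d c d c c:
  step 0: p0  (start)
  step 1: p3  (read c: p0→p3)
  step 2: p3  (read d: p3→p3)   ← first repeat (p3 seen earlier)
  step 3: p3  (read c: p3→p3)
  step 4: p3  (read d: p3→p3)
  step 5: p3  (read c: p3→p3)
  step 6: p3  (read c: p3→p3)

So i = 1, j = 2, giving x = w[0:1] = c, y = w[1:2] = d, z = w[2:6] = cdcc.
Check: |xy| = 2 ≤ 4 and |y| = 1 ≥ 1. Reading y takes M from p3 back to p3, so every xyⁱz is accepted.
Since M has 4 states, any run of length ≥ 4 visits 4+1 states, so by pigeonhole some state repeats within the first 4 steps — that repeat gives the pumpable loop.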